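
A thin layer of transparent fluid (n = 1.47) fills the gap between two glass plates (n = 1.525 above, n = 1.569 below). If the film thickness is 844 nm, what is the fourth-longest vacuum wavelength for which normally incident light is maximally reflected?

709 nm

At the upper boundary (n = 1.525 to n = 1.47) the reflected ray undergoes no phase shift.
At the lower boundary (n = 1.47 to n = 1.569) the reflected ray undergoes a half-wave phase shift.
The two reflections differ by half a wavelength.
For strong reflection here: 2 n t = (m + ½) λ.
λ = 2 n t / (m + ½). The fourth-longest wavelength is m = 3: λ = 2 × 1.47 × 844 / 3.50 = 709 nm.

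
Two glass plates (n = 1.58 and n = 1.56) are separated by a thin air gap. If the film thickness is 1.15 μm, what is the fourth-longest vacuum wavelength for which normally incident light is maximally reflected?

Ray reflecting at the top interface goes from n = 1.58 toward n = 1.0: no phase shift.
Bottom surface (1.0 → 1.56): reflection off a higher-index medium gives a half-wave phase shift.
Exactly one π shift → a net half-wave offset.
With one net inversion, constructive interference in reflection requires 2 n t = (m + ½) λ.
λ = 2 n t / (m + ½). The fourth-longest wavelength is m = 3: λ = 2 × 1.0 × 1150 / 3.50 = 657 nm.

657 nm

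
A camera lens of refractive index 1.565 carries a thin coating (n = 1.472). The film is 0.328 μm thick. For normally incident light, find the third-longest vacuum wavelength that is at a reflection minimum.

Ray reflecting at the top interface goes from n = 1.0 toward n = 1.472: a half-wave phase shift.
Bottom surface (1.472 → 1.565): reflection off a higher-index medium gives a half-wave phase shift.
Net: no relative phase inversion (both shifts match).
With no net inversion, destructive interference in reflection requires 2 n t = (m + ½) λ.
λ = 2 n t / (m + ½). The third-longest wavelength is m = 2: λ = 2 × 1.472 × 328 / 2.50 = 386 nm.

386 nm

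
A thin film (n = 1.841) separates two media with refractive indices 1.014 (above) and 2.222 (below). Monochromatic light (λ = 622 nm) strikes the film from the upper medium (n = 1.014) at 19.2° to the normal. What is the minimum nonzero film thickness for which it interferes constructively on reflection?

172 nm

At the upper boundary (n = 1.014 to n = 1.841) the reflected ray undergoes a half-wave phase shift.
Ray reflecting at the bottom interface goes from n = 1.841 toward n = 2.222: a half-wave phase shift.
The two reflections carry the same phase change, so no net offset.
With no net inversion, constructive interference in reflection requires 2 n t cos θ_r = m λ.
Snell's law: 1.014 sin 19.2° = 1.841 sin θ_r → sin θ_r = 0.181, cos θ_r = 0.983.
Minimum nonzero at m = 1: t = λ / (2 n cos θ_r) = 622 / (2 × 1.841 × 0.983) = 172 nm.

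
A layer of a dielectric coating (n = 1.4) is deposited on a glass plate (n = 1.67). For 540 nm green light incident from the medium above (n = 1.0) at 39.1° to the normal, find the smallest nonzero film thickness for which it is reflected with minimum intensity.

At the upper boundary (n = 1.0 to n = 1.4) the reflected ray undergoes a half-wave phase shift.
Bottom surface (1.4 → 1.67): reflection off a higher-index medium gives a half-wave phase shift.
Net: no relative phase inversion (both shifts match).
For dark reflection here: 2 n t cos θ_r = (m + ½) λ.
Snell's law: 1.0 sin 39.1° = 1.4 sin θ_r → sin θ_r = 0.450, cos θ_r = 0.893.
Minimum at m = 0: t = λ / (4 n cos θ_r) = 540 / (4 × 1.4 × 0.893) = 108 nm.

108 nm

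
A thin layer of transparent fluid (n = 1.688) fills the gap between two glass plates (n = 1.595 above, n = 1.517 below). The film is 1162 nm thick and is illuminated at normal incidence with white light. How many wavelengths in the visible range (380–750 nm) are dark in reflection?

At the upper boundary (n = 1.595 to n = 1.688) the reflected ray undergoes a half-wave phase shift.
Bottom surface (1.688 → 1.517): reflection off a lower-index medium gives no phase shift.
Net: one phase inversion between the two reflected rays.
For weak reflection here: 2 n t = m λ.
λ = 2 n t / m = 3923 / m nm.
m=5: 785 nm (IR); m=6: 654 nm (visible); m=7: 560 nm (visible); m=8: 490 nm (visible); m=9: 436 nm (visible); m=10: 392 nm (visible); m=11: 357 nm (UV).

5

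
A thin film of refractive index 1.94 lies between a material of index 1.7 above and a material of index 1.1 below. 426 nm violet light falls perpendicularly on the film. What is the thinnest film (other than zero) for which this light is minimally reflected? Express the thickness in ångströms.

Ray reflecting at the top interface goes from n = 1.7 toward n = 1.94: a half-wave phase shift.
Bottom surface (1.94 → 1.1): reflection off a lower-index medium gives no phase shift.
The two reflections differ by half a wavelength.
With one net inversion, destructive interference in reflection requires 2 n t = m λ.
Minimum nonzero at m = 1: t = λ / (2 n) = 426 / (2 × 1.94) = 110 nm.

1098 Å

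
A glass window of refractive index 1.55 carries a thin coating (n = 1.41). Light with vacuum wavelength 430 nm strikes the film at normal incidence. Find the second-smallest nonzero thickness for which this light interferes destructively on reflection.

At the upper boundary (n = 1.0 to n = 1.41) the reflected ray undergoes a half-wave phase shift.
Ray reflecting at the bottom interface goes from n = 1.41 toward n = 1.55: a half-wave phase shift.
Zero or two π shifts → no net half-wave offset.
So the condition for destructive reflection is 2 n t = (m + ½) λ.
The second-smallest nonzero thickness corresponds to m = 1: t = (m + ½) λ / (2 n) = 1.50 × 430 / (2 × 1.41) = 229 nm.

229 nm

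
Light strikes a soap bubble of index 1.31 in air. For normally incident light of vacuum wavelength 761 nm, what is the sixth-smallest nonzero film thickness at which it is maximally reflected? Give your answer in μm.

Top surface (1.0 → 1.31): reflection off a higher-index medium gives a half-wave phase shift.
Ray reflecting at the bottom interface goes from n = 1.31 toward n = 1.0: no phase shift.
The two reflections differ by half a wavelength.
So the condition for constructive reflection is 2 n t = (m + ½) λ.
The sixth-smallest nonzero thickness corresponds to m = 5: t = (m + ½) λ / (2 n) = 5.50 × 761 / (2 × 1.31) = 1598 nm.

1.60 μm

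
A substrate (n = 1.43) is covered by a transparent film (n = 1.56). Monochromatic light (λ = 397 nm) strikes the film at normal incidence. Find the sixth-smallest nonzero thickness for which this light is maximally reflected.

700 nm

Ray reflecting at the top interface goes from n = 1.0 toward n = 1.56: a half-wave phase shift.
Ray reflecting at the bottom interface goes from n = 1.56 toward n = 1.43: no phase shift.
Exactly one π shift → a net half-wave offset.
For bright reflection here: 2 n t = (m + ½) λ.
The sixth-smallest nonzero thickness corresponds to m = 5: t = (m + ½) λ / (2 n) = 5.50 × 397 / (2 × 1.56) = 700 nm.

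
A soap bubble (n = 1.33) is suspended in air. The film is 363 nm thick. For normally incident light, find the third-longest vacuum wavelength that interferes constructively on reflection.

386 nm

Ray reflecting at the top interface goes from n = 1.0 toward n = 1.33: a half-wave phase shift.
At the lower boundary (n = 1.33 to n = 1.0) the reflected ray undergoes no phase shift.
The two reflections differ by half a wavelength.
So the condition for constructive reflection is 2 n t = (m + ½) λ.
λ = 2 n t / (m + ½). The third-longest wavelength is m = 2: λ = 2 × 1.33 × 363 / 2.50 = 386 nm.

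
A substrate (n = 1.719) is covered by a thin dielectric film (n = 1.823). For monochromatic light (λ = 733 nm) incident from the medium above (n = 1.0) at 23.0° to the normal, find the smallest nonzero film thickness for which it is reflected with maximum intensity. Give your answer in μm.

Top surface (1.0 → 1.823): reflection off a higher-index medium gives a half-wave phase shift.
At the lower boundary (n = 1.823 to n = 1.719) the reflected ray undergoes no phase shift.
Net: one phase inversion between the two reflected rays.
So the condition for constructive reflection is 2 n t cos θ_r = (m + ½) λ.
Snell's law: 1.0 sin 23.0° = 1.823 sin θ_r → sin θ_r = 0.214, cos θ_r = 0.977.
Minimum at m = 0: t = λ / (4 n cos θ_r) = 733 / (4 × 1.823 × 0.977) = 103 nm.

0.103 μm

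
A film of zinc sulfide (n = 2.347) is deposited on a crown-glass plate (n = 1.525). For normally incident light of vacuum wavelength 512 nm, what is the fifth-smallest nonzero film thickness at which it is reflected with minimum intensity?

Ray reflecting at the top interface goes from n = 1.0 toward n = 2.347: a half-wave phase shift.
Bottom surface (2.347 → 1.525): reflection off a lower-index medium gives no phase shift.
Net: one phase inversion between the two reflected rays.
So the condition for destructive reflection is 2 n t = m λ.
The fifth-smallest nonzero thickness corresponds to m = 5: t = m λ / (2 n) = 5.00 × 512 / (2 × 2.347) = 545 nm.

545 nm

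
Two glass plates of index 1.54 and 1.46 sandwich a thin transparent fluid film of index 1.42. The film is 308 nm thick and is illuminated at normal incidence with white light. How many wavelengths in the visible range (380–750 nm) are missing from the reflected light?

At the upper boundary (n = 1.54 to n = 1.42) the reflected ray undergoes no phase shift.
At the lower boundary (n = 1.42 to n = 1.46) the reflected ray undergoes a half-wave phase shift.
The two reflections differ by half a wavelength.
So the condition for destructive reflection is 2 n t = m λ.
λ = 2 n t / m = 875 / m nm.
m=1: 875 nm (IR); m=2: 437 nm (visible); m=3: 292 nm (UV).

1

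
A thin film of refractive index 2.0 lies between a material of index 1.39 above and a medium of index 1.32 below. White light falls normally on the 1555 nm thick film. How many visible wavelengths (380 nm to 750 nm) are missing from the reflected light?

8

At the upper boundary (n = 1.39 to n = 2.0) the reflected ray undergoes a half-wave phase shift.
At the lower boundary (n = 2.0 to n = 1.32) the reflected ray undergoes no phase shift.
The two reflections differ by half a wavelength.
So the condition for destructive reflection is 2 n t = m λ.
λ = 2 n t / m = 6220 / m nm.
m=8: 778 nm (IR); m=9: 691 nm (visible); m=10: 622 nm (visible); m=11: 565 nm (visible); m=12: 518 nm (visible); m=13: 478 nm (visible); m=14: 444 nm (visible); m=15: 415 nm (visible); m=16: 389 nm (visible); m=17: 366 nm (UV).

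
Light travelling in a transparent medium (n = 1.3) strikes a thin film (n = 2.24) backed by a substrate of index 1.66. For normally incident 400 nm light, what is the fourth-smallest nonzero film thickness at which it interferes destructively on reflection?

Top surface (1.3 → 2.24): reflection off a higher-index medium gives a half-wave phase shift.
Bottom surface (2.24 → 1.66): reflection off a lower-index medium gives no phase shift.
The two reflections differ by half a wavelength.
With one net inversion, destructive interference in reflection requires 2 n t = m λ.
The fourth-smallest nonzero thickness corresponds to m = 4: t = m λ / (2 n) = 4.00 × 400 / (2 × 2.24) = 357 nm.

357 nm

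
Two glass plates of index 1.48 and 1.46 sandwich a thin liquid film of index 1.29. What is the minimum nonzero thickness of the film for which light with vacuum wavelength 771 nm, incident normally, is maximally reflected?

At the upper boundary (n = 1.48 to n = 1.29) the reflected ray undergoes no phase shift.
At the lower boundary (n = 1.29 to n = 1.46) the reflected ray undergoes a half-wave phase shift.
The two reflections differ by half a wavelength.
For bright reflection here: 2 n t = (m + ½) λ.
Minimum at m = 0: t = λ / (4 n) = 771 / (4 × 1.29) = 149 nm.

149 nm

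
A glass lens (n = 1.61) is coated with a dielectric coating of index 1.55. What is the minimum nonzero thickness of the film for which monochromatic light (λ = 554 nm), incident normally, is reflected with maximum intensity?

Top surface (1.0 → 1.55): reflection off a higher-index medium gives a half-wave phase shift.
Bottom surface (1.55 → 1.61): reflection off a higher-index medium gives a half-wave phase shift.
Zero or two π shifts → no net half-wave offset.
With no net inversion, constructive interference in reflection requires 2 n t = m λ.
Minimum nonzero at m = 1: t = λ / (2 n) = 554 / (2 × 1.55) = 179 nm.

179 nm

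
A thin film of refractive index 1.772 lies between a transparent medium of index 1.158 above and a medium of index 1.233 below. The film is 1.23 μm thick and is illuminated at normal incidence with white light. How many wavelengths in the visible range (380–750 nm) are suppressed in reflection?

Ray reflecting at the top interface goes from n = 1.158 toward n = 1.772: a half-wave phase shift.
At the lower boundary (n = 1.772 to n = 1.233) the reflected ray undergoes no phase shift.
The two reflections differ by half a wavelength.
For dark reflection here: 2 n t = m λ.
λ = 2 n t / m = 4359 / m nm.
m=5: 872 nm (IR); m=6: 727 nm (visible); m=7: 623 nm (visible); m=8: 545 nm (visible); m=9: 484 nm (visible); m=10: 436 nm (visible); m=11: 396 nm (visible); m=12: 363 nm (UV).

6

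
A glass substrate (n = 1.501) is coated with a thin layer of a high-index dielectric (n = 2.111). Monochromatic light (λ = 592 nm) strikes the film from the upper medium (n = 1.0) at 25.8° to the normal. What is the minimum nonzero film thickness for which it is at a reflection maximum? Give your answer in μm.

Top surface (1.0 → 2.111): reflection off a higher-index medium gives a half-wave phase shift.
Ray reflecting at the bottom interface goes from n = 2.111 toward n = 1.501: no phase shift.
Exactly one π shift → a net half-wave offset.
With one net inversion, constructive interference in reflection requires 2 n t cos θ_r = (m + ½) λ.
Snell's law: 1.0 sin 25.8° = 2.111 sin θ_r → sin θ_r = 0.206, cos θ_r = 0.979.
Minimum at m = 0: t = λ / (4 n cos θ_r) = 592 / (4 × 2.111 × 0.979) = 71.6 nm.

0.0716 μm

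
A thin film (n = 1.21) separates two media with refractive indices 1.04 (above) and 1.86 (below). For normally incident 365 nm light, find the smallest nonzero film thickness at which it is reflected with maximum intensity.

151 nm

Top surface (1.04 → 1.21): reflection off a higher-index medium gives a half-wave phase shift.
Ray reflecting at the bottom interface goes from n = 1.21 toward n = 1.86: a half-wave phase shift.
Net: no relative phase inversion (both shifts match).
For maximum reflection here: 2 n t = m λ.
Minimum nonzero at m = 1: t = λ / (2 n) = 365 / (2 × 1.21) = 151 nm.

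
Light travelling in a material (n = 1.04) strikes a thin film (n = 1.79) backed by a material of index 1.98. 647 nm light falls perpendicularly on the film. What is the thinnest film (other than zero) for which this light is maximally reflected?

Top surface (1.04 → 1.79): reflection off a higher-index medium gives a half-wave phase shift.
At the lower boundary (n = 1.79 to n = 1.98) the reflected ray undergoes a half-wave phase shift.
Net: no relative phase inversion (both shifts match).
With no net inversion, constructive interference in reflection requires 2 n t = m λ.
Minimum nonzero at m = 1: t = λ / (2 n) = 647 / (2 × 1.79) = 181 nm.

181 nm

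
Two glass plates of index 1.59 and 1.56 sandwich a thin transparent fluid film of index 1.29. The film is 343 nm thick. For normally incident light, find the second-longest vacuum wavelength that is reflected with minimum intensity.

442 nm

At the upper boundary (n = 1.59 to n = 1.29) the reflected ray undergoes no phase shift.
Bottom surface (1.29 → 1.56): reflection off a higher-index medium gives a half-wave phase shift.
Exactly one π shift → a net half-wave offset.
For dark reflection here: 2 n t = m λ.
λ = 2 n t / m. The second-longest wavelength is m = 2: λ = 2 × 1.29 × 343 / 2.00 = 442 nm.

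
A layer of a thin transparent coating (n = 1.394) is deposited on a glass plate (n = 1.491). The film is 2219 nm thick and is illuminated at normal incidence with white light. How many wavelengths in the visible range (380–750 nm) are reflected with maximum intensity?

8

Top surface (1.0 → 1.394): reflection off a higher-index medium gives a half-wave phase shift.
Ray reflecting at the bottom interface goes from n = 1.394 toward n = 1.491: a half-wave phase shift.
Zero or two π shifts → no net half-wave offset.
For maximum reflection here: 2 n t = m λ.
λ = 2 n t / m = 6187 / m nm.
m=8: 773 nm (IR); m=9: 687 nm (visible); m=10: 619 nm (visible); m=11: 562 nm (visible); m=12: 516 nm (visible); m=13: 476 nm (visible); m=14: 442 nm (visible); m=15: 412 nm (visible); m=16: 387 nm (visible); m=17: 364 nm (UV).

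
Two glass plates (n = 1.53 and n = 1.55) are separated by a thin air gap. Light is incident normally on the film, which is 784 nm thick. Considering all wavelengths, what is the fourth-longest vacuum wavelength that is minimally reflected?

392 nm

Ray reflecting at the top interface goes from n = 1.53 toward n = 1.0: no phase shift.
Ray reflecting at the bottom interface goes from n = 1.0 toward n = 1.55: a half-wave phase shift.
Exactly one π shift → a net half-wave offset.
For dark reflection here: 2 n t = m λ.
λ = 2 n t / m. The fourth-longest wavelength is m = 4: λ = 2 × 1.0 × 784 / 4.00 = 392 nm.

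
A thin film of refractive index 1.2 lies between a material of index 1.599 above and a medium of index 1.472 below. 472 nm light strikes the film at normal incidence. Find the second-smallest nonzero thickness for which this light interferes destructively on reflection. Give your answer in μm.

At the upper boundary (n = 1.599 to n = 1.2) the reflected ray undergoes no phase shift.
At the lower boundary (n = 1.2 to n = 1.472) the reflected ray undergoes a half-wave phase shift.
Net: one phase inversion between the two reflected rays.
With one net inversion, destructive interference in reflection requires 2 n t = m λ.
The second-smallest nonzero thickness corresponds to m = 2: t = m λ / (2 n) = 2.00 × 472 / (2 × 1.2) = 393 nm.

0.393 μm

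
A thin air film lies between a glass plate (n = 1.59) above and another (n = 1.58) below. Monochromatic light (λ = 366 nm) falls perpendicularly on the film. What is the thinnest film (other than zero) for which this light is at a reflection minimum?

Ray reflecting at the top interface goes from n = 1.59 toward n = 1.0: no phase shift.
Ray reflecting at the bottom interface goes from n = 1.0 toward n = 1.58: a half-wave phase shift.
The two reflections differ by half a wavelength.
With one net inversion, destructive interference in reflection requires 2 n t = m λ.
Minimum nonzero at m = 1: t = λ / (2 n) = 366 / (2 × 1.0) = 183 nm.

183 nm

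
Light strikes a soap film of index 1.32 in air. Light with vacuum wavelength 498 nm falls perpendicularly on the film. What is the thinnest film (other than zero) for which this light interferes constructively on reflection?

Top surface (1.0 → 1.32): reflection off a higher-index medium gives a half-wave phase shift.
At the lower boundary (n = 1.32 to n = 1.0) the reflected ray undergoes no phase shift.
Net: one phase inversion between the two reflected rays.
With one net inversion, constructive interference in reflection requires 2 n t = (m + ½) λ.
Minimum at m = 0: t = λ / (4 n) = 498 / (4 × 1.32) = 94.3 nm.

94.3 nm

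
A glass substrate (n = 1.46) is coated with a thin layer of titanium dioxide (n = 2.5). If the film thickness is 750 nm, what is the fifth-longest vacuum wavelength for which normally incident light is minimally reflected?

750 nm

Ray reflecting at the top interface goes from n = 1.0 toward n = 2.5: a half-wave phase shift.
Bottom surface (2.5 → 1.46): reflection off a lower-index medium gives no phase shift.
Exactly one π shift → a net half-wave offset.
So the condition for destructive reflection is 2 n t = m λ.
λ = 2 n t / m. The fifth-longest wavelength is m = 5: λ = 2 × 2.5 × 750 / 5.00 = 750 nm.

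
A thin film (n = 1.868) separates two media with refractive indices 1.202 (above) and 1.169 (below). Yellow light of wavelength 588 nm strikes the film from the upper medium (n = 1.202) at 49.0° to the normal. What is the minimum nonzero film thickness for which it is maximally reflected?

Ray reflecting at the top interface goes from n = 1.202 toward n = 1.868: a half-wave phase shift.
Ray reflecting at the bottom interface goes from n = 1.868 toward n = 1.169: no phase shift.
The two reflections differ by half a wavelength.
With one net inversion, constructive interference in reflection requires 2 n t cos θ_r = (m + ½) λ.
Snell's law: 1.202 sin 49.0° = 1.868 sin θ_r → sin θ_r = 0.486, cos θ_r = 0.874.
Minimum at m = 0: t = λ / (4 n cos θ_r) = 588 / (4 × 1.868 × 0.874) = 90.0 nm.

90.0 nm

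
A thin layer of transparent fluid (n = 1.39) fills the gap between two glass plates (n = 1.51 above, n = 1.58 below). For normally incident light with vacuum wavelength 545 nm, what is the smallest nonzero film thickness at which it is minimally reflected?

Top surface (1.51 → 1.39): reflection off a lower-index medium gives no phase shift.
Bottom surface (1.39 → 1.58): reflection off a higher-index medium gives a half-wave phase shift.
Exactly one π shift → a net half-wave offset.
With one net inversion, destructive interference in reflection requires 2 n t = m λ.
The smallest nonzero thickness corresponds to m = 1: t = m λ / (2 n) = 1.00 × 545 / (2 × 1.39) = 196 nm.

196 nm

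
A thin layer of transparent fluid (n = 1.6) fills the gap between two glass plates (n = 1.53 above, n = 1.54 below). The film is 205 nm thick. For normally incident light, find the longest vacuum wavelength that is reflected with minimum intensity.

Ray reflecting at the top interface goes from n = 1.53 toward n = 1.6: a half-wave phase shift.
At the lower boundary (n = 1.6 to n = 1.54) the reflected ray undergoes no phase shift.
The two reflections differ by half a wavelength.
With one net inversion, destructive interference in reflection requires 2 n t = m λ.
λ = 2 n t / m. The longest wavelength is m = 1: λ = 2 × 1.6 × 205 / 1.00 = 656 nm.

656 nm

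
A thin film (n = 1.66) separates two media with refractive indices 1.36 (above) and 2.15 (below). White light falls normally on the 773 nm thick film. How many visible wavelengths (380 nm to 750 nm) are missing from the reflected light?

4

At the upper boundary (n = 1.36 to n = 1.66) the reflected ray undergoes a half-wave phase shift.
Bottom surface (1.66 → 2.15): reflection off a higher-index medium gives a half-wave phase shift.
The two reflections carry the same phase change, so no net offset.
So the condition for destructive reflection is 2 n t = (m + ½) λ.
λ = 2 n t / (m + ½) = 2566 / (m + ½) nm.
m=2: 1027 nm (IR); m=3: 733 nm (visible); m=4: 570 nm (visible); m=5: 467 nm (visible); m=6: 395 nm (visible); m=7: 342 nm (UV).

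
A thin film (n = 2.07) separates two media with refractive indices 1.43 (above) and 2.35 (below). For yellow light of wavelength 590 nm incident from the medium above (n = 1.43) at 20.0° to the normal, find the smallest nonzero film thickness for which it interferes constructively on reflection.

147 nm

At the upper boundary (n = 1.43 to n = 2.07) the reflected ray undergoes a half-wave phase shift.
At the lower boundary (n = 2.07 to n = 2.35) the reflected ray undergoes a half-wave phase shift.
Zero or two π shifts → no net half-wave offset.
For maximum reflection here: 2 n t cos θ_r = m λ.
Snell's law: 1.43 sin 20.0° = 2.07 sin θ_r → sin θ_r = 0.236, cos θ_r = 0.972.
Minimum nonzero at m = 1: t = λ / (2 n cos θ_r) = 590 / (2 × 2.07 × 0.972) = 147 nm.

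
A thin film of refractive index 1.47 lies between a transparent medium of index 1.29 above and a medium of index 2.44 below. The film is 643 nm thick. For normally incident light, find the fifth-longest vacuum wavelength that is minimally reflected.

At the upper boundary (n = 1.29 to n = 1.47) the reflected ray undergoes a half-wave phase shift.
Bottom surface (1.47 → 2.44): reflection off a higher-index medium gives a half-wave phase shift.
Zero or two π shifts → no net half-wave offset.
With no net inversion, destructive interference in reflection requires 2 n t = (m + ½) λ.
λ = 2 n t / (m + ½). The fifth-longest wavelength is m = 4: λ = 2 × 1.47 × 643 / 4.50 = 420 nm.

420 nm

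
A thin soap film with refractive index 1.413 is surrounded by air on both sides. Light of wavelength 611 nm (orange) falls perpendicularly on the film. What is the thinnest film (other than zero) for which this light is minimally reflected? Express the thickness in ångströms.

2162 Å

At the upper boundary (n = 1.0 to n = 1.413) the reflected ray undergoes a half-wave phase shift.
Ray reflecting at the bottom interface goes from n = 1.413 toward n = 1.0: no phase shift.
The two reflections differ by half a wavelength.
With one net inversion, destructive interference in reflection requires 2 n t = m λ.
Minimum nonzero at m = 1: t = λ / (2 n) = 611 / (2 × 1.413) = 216 nm.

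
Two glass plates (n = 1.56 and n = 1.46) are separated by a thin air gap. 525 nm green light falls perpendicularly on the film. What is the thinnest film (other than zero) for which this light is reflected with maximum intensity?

Top surface (1.56 → 1.0): reflection off a lower-index medium gives no phase shift.
Bottom surface (1.0 → 1.46): reflection off a higher-index medium gives a half-wave phase shift.
Exactly one π shift → a net half-wave offset.
For strong reflection here: 2 n t = (m + ½) λ.
Minimum at m = 0: t = λ / (4 n) = 525 / (4 × 1.0) = 131 nm.

131 nm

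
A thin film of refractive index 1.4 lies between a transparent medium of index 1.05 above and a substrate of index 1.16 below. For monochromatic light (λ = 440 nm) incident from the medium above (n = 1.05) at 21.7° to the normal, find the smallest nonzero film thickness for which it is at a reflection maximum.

Ray reflecting at the top interface goes from n = 1.05 toward n = 1.4: a half-wave phase shift.
Bottom surface (1.4 → 1.16): reflection off a lower-index medium gives no phase shift.
The two reflections differ by half a wavelength.
So the condition for constructive reflection is 2 n t cos θ_r = (m + ½) λ.
Snell's law: 1.05 sin 21.7° = 1.4 sin θ_r → sin θ_r = 0.277, cos θ_r = 0.961.
Minimum at m = 0: t = λ / (4 n cos θ_r) = 440 / (4 × 1.4 × 0.961) = 81.8 nm.

81.8 nm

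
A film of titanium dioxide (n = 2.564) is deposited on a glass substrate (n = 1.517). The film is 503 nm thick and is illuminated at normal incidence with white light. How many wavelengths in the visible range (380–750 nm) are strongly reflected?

Top surface (1.0 → 2.564): reflection off a higher-index medium gives a half-wave phase shift.
Ray reflecting at the bottom interface goes from n = 2.564 toward n = 1.517: no phase shift.
The two reflections differ by half a wavelength.
So the condition for constructive reflection is 2 n t = (m + ½) λ.
λ = 2 n t / (m + ½) = 2579 / (m + ½) nm.
m=2: 1032 nm (IR); m=3: 737 nm (visible); m=4: 573 nm (visible); m=5: 469 nm (visible); m=6: 397 nm (visible); m=7: 344 nm (UV).

4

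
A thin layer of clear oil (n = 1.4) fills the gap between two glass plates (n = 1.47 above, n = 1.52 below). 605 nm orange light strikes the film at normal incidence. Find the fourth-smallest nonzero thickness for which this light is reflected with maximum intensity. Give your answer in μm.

0.756 μm

Top surface (1.47 → 1.4): reflection off a lower-index medium gives no phase shift.
Bottom surface (1.4 → 1.52): reflection off a higher-index medium gives a half-wave phase shift.
Net: one phase inversion between the two reflected rays.
For maximum reflection here: 2 n t = (m + ½) λ.
The fourth-smallest nonzero thickness corresponds to m = 3: t = (m + ½) λ / (2 n) = 3.50 × 605 / (2 × 1.4) = 756 nm.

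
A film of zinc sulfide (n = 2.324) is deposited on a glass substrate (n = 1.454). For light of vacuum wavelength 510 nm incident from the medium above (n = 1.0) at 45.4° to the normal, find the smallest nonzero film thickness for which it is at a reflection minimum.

115 nm

Ray reflecting at the top interface goes from n = 1.0 toward n = 2.324: a half-wave phase shift.
At the lower boundary (n = 2.324 to n = 1.454) the reflected ray undergoes no phase shift.
The two reflections differ by half a wavelength.
So the condition for destructive reflection is 2 n t cos θ_r = m λ.
Snell's law: 1.0 sin 45.4° = 2.324 sin θ_r → sin θ_r = 0.306, cos θ_r = 0.952.
Minimum nonzero at m = 1: t = λ / (2 n cos θ_r) = 510 / (2 × 2.324 × 0.952) = 115 nm.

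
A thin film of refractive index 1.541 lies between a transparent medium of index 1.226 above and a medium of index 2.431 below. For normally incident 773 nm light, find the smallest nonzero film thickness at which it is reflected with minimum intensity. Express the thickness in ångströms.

Ray reflecting at the top interface goes from n = 1.226 toward n = 1.541: a half-wave phase shift.
At the lower boundary (n = 1.541 to n = 2.431) the reflected ray undergoes a half-wave phase shift.
The two reflections carry the same phase change, so no net offset.
With no net inversion, destructive interference in reflection requires 2 n t = (m + ½) λ.
Minimum at m = 0: t = λ / (4 n) = 773 / (4 × 1.541) = 125 nm.

1254 Å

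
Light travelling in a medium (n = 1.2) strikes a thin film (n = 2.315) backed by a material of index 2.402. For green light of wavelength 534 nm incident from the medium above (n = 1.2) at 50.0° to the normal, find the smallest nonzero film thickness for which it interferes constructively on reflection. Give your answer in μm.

At the upper boundary (n = 1.2 to n = 2.315) the reflected ray undergoes a half-wave phase shift.
At the lower boundary (n = 2.315 to n = 2.402) the reflected ray undergoes a half-wave phase shift.
The two reflections carry the same phase change, so no net offset.
So the condition for constructive reflection is 2 n t cos θ_r = m λ.
Snell's law: 1.2 sin 50.0° = 2.315 sin θ_r → sin θ_r = 0.397, cos θ_r = 0.918.
Minimum nonzero at m = 1: t = λ / (2 n cos θ_r) = 534 / (2 × 2.315 × 0.918) = 126 nm.

0.126 μm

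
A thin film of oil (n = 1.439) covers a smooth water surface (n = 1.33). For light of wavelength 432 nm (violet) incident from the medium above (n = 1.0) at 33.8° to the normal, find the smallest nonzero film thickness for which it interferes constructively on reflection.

81.4 nm

At the upper boundary (n = 1.0 to n = 1.439) the reflected ray undergoes a half-wave phase shift.
At the lower boundary (n = 1.439 to n = 1.33) the reflected ray undergoes no phase shift.
Exactly one π shift → a net half-wave offset.
For maximum reflection here: 2 n t cos θ_r = (m + ½) λ.
Snell's law: 1.0 sin 33.8° = 1.439 sin θ_r → sin θ_r = 0.387, cos θ_r = 0.922.
Minimum at m = 0: t = λ / (4 n cos θ_r) = 432 / (4 × 1.439 × 0.922) = 81.4 nm.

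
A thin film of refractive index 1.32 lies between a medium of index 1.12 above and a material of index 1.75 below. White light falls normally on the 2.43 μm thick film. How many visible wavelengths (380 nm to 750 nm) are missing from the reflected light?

At the upper boundary (n = 1.12 to n = 1.32) the reflected ray undergoes a half-wave phase shift.
Bottom surface (1.32 → 1.75): reflection off a higher-index medium gives a half-wave phase shift.
The two reflections carry the same phase change, so no net offset.
For minimum reflection here: 2 n t = (m + ½) λ.
λ = 2 n t / (m + ½) = 6415 / (m + ½) nm.
m=8: 755 nm (IR); m=9: 675 nm (visible); m=10: 611 nm (visible); m=11: 558 nm (visible); m=12: 513 nm (visible); m=13: 475 nm (visible); m=14: 442 nm (visible); m=15: 414 nm (visible); m=16: 389 nm (visible); m=17: 367 nm (UV).

8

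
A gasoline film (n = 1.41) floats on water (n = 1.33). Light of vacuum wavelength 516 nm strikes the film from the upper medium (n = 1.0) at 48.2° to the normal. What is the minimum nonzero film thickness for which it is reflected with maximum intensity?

Top surface (1.0 → 1.41): reflection off a higher-index medium gives a half-wave phase shift.
Bottom surface (1.41 → 1.33): reflection off a lower-index medium gives no phase shift.
Net: one phase inversion between the two reflected rays.
With one net inversion, constructive interference in reflection requires 2 n t cos θ_r = (m + ½) λ.
Snell's law: 1.0 sin 48.2° = 1.41 sin θ_r → sin θ_r = 0.529, cos θ_r = 0.849.
Minimum at m = 0: t = λ / (4 n cos θ_r) = 516 / (4 × 1.41 × 0.849) = 108 nm.

108 nm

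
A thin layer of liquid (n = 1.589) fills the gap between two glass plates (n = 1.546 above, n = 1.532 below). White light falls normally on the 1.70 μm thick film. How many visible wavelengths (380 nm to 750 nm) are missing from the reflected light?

7

At the upper boundary (n = 1.546 to n = 1.589) the reflected ray undergoes a half-wave phase shift.
At the lower boundary (n = 1.589 to n = 1.532) the reflected ray undergoes no phase shift.
Exactly one π shift → a net half-wave offset.
So the condition for destructive reflection is 2 n t = m λ.
λ = 2 n t / m = 5403 / m nm.
m=7: 772 nm (IR); m=8: 675 nm (visible); m=9: 600 nm (visible); m=10: 540 nm (visible); m=11: 491 nm (visible); m=12: 450 nm (visible); m=13: 416 nm (visible); m=14: 386 nm (visible); m=15: 360 nm (UV).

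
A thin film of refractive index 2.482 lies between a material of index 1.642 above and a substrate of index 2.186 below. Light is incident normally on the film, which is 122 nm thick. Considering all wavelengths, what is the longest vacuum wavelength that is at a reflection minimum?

606 nm

At the upper boundary (n = 1.642 to n = 2.482) the reflected ray undergoes a half-wave phase shift.
Ray reflecting at the bottom interface goes from n = 2.482 toward n = 2.186: no phase shift.
Net: one phase inversion between the two reflected rays.
With one net inversion, destructive interference in reflection requires 2 n t = m λ.
λ = 2 n t / m. The longest wavelength is m = 1: λ = 2 × 2.482 × 122 / 1.00 = 606 nm.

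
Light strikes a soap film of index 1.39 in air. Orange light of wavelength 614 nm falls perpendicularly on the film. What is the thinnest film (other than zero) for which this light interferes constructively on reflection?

110 nm

Ray reflecting at the top interface goes from n = 1.0 toward n = 1.39: a half-wave phase shift.
At the lower boundary (n = 1.39 to n = 1.0) the reflected ray undergoes no phase shift.
Net: one phase inversion between the two reflected rays.
With one net inversion, constructive interference in reflection requires 2 n t = (m + ½) λ.
Minimum at m = 0: t = λ / (4 n) = 614 / (4 × 1.39) = 110 nm.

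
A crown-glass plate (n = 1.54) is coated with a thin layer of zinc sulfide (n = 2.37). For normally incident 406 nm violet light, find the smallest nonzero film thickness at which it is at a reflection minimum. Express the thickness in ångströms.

857 Å

Ray reflecting at the top interface goes from n = 1.0 toward n = 2.37: a half-wave phase shift.
Ray reflecting at the bottom interface goes from n = 2.37 toward n = 1.54: no phase shift.
Exactly one π shift → a net half-wave offset.
With one net inversion, destructive interference in reflection requires 2 n t = m λ.
Minimum nonzero at m = 1: t = λ / (2 n) = 406 / (2 × 2.37) = 85.7 nm.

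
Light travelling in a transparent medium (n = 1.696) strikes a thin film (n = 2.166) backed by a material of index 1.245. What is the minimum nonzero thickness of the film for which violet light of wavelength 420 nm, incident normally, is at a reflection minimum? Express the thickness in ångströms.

970 Å

Ray reflecting at the top interface goes from n = 1.696 toward n = 2.166: a half-wave phase shift.
At the lower boundary (n = 2.166 to n = 1.245) the reflected ray undergoes no phase shift.
Exactly one π shift → a net half-wave offset.
For dark reflection here: 2 n t = m λ.
Minimum nonzero at m = 1: t = λ / (2 n) = 420 / (2 × 2.166) = 97.0 nm.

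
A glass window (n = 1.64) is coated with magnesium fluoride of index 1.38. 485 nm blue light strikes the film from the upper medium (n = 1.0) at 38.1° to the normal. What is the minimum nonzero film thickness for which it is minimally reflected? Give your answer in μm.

0.0982 μm

Top surface (1.0 → 1.38): reflection off a higher-index medium gives a half-wave phase shift.
Bottom surface (1.38 → 1.64): reflection off a higher-index medium gives a half-wave phase shift.
The two reflections carry the same phase change, so no net offset.
With no net inversion, destructive interference in reflection requires 2 n t cos θ_r = (m + ½) λ.
Snell's law: 1.0 sin 38.1° = 1.38 sin θ_r → sin θ_r = 0.447, cos θ_r = 0.894.
Minimum at m = 0: t = λ / (4 n cos θ_r) = 485 / (4 × 1.38 × 0.894) = 98.2 nm.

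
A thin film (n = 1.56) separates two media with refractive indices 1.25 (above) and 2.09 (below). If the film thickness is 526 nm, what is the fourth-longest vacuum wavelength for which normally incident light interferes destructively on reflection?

Ray reflecting at the top interface goes from n = 1.25 toward n = 1.56: a half-wave phase shift.
Ray reflecting at the bottom interface goes from n = 1.56 toward n = 2.09: a half-wave phase shift.
The two reflections carry the same phase change, so no net offset.
So the condition for destructive reflection is 2 n t = (m + ½) λ.
λ = 2 n t / (m + ½). The fourth-longest wavelength is m = 3: λ = 2 × 1.56 × 526 / 3.50 = 469 nm.

469 nm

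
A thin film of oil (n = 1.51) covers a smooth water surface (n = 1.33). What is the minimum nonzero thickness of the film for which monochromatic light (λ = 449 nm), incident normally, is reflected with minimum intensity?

149 nm

Top surface (1.0 → 1.51): reflection off a higher-index medium gives a half-wave phase shift.
Ray reflecting at the bottom interface goes from n = 1.51 toward n = 1.33: no phase shift.
Net: one phase inversion between the two reflected rays.
So the condition for destructive reflection is 2 n t = m λ.
Minimum nonzero at m = 1: t = λ / (2 n) = 449 / (2 × 1.51) = 149 nm.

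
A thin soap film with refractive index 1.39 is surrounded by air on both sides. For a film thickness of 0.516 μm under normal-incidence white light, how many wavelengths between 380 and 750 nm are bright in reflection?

2

Ray reflecting at the top interface goes from n = 1.0 toward n = 1.39: a half-wave phase shift.
Ray reflecting at the bottom interface goes from n = 1.39 toward n = 1.0: no phase shift.
Net: one phase inversion between the two reflected rays.
So the condition for constructive reflection is 2 n t = (m + ½) λ.
λ = 2 n t / (m + ½) = 1434 / (m + ½) nm.
m=1: 956 nm (IR); m=2: 574 nm (visible); m=3: 410 nm (visible); m=4: 319 nm (UV).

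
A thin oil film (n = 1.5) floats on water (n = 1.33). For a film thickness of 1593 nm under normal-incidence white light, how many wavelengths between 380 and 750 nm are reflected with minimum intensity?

Ray reflecting at the top interface goes from n = 1.0 toward n = 1.5: a half-wave phase shift.
Ray reflecting at the bottom interface goes from n = 1.5 toward n = 1.33: no phase shift.
Exactly one π shift → a net half-wave offset.
With one net inversion, destructive interference in reflection requires 2 n t = m λ.
λ = 2 n t / m = 4779 / m nm.
m=6: 797 nm (IR); m=7: 683 nm (visible); m=8: 597 nm (visible); m=9: 531 nm (visible); m=10: 478 nm (visible); m=11: 434 nm (visible); m=12: 398 nm (visible); m=13: 368 nm (UV).

6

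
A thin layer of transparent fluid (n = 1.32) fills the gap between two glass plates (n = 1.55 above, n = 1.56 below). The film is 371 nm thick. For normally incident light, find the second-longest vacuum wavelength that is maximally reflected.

Ray reflecting at the top interface goes from n = 1.55 toward n = 1.32: no phase shift.
Ray reflecting at the bottom interface goes from n = 1.32 toward n = 1.56: a half-wave phase shift.
The two reflections differ by half a wavelength.
So the condition for constructive reflection is 2 n t = (m + ½) λ.
λ = 2 n t / (m + ½). The second-longest wavelength is m = 1: λ = 2 × 1.32 × 371 / 1.50 = 653 nm.

653 nm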